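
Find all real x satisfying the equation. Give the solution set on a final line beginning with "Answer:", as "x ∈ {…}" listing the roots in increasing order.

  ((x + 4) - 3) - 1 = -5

Step 1. [((x + 4) - 3) - 1 = -5] add 1: x sits inside (… - 1). So sub: (x + 4) - 3 = -4.
Step 2. [(x + 4) - 3 = -4] peel the -3: add 3 from each side. So sub: x + 4 = -1.
Step 3. [x + 4 = -1] subtract 4: x sits inside (… + 4), so sub: x = -5.

Answer: x ∈ {-5}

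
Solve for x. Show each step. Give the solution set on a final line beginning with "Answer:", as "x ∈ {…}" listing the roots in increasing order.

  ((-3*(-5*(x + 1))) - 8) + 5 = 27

Step 1. [((-3*(-5*(x + 1))) - 8) + 5 = 27] 5 comes off first (subtract 5), so sub: (-3*(-5*(x + 1))) - 8 = 22.
Step 2. [(-3*(-5*(x + 1))) - 8 = 22] peel the -8: add 8 from each side ⇒ sub: -3*(-5*(x + 1)) = 30.
Step 3. [-3*(-5*(x + 1)) = 30] divide by the outer -3, so div: -5*(x + 1) = -10.
Step 4. [-5*(x + 1) = -10] divide by the outer -5 ⇒ div: x + 1 = 2.
Step 5. [x + 1 = 2] subtract 1: x sits inside (… + 1). So sub: x = 1.

Answer: x ∈ {1}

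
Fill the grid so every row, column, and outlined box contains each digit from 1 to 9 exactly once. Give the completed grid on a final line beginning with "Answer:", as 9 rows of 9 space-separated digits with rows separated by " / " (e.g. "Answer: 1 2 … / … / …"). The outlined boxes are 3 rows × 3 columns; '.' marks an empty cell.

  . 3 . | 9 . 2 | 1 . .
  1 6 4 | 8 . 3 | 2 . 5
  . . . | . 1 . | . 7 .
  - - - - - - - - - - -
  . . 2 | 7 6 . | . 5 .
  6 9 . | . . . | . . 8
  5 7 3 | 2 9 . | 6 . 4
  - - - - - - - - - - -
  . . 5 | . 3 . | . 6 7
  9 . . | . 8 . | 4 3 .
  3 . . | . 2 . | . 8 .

Step 1. [r5c3∈{1}] only 1 remains possible at r5c3 ⇒ r5c3=1.
Step 2. [r3c7∈{3,8,9}] col 7 places 8 nowhere but r3c7, so r3c7=8.
Step 3. [r1c5∈{4,5,7}] r1c5 is the only open cell in row 1 admitting 5 ⇒ r1c5=5.
Step 4. [r7c7∈{9}] r7c7's peers cover all but 9 ⇒ r7c7=9.
Step 5. [r9c9∈{1}] only 1 remains possible at r9c9. So r9c9=1.
Step 6. [r4c6∈{1,4,8}] across row 4, 1 lands solely at r4c6, so r4c6=1.
Step 7. [r7c6∈{4}] r7c6's peers cover all but 4, so r7c6=4.
Step 8. [r3c6∈{6}] only 6 remains possible at r3c6. So r3c6=6.
Step 9. [r5c4∈{3,4,5}] in col 4, 3 fits only at r5c4 ⇒ r5c4=3.
Step 10. [r9c6∈{5,7,9}] r9c6 is the only open cell in row 9 admitting 9 ⇒ r9c6=9.
Step 11. [r9c3∈{6,7}] row 9 places 7 nowhere but r9c3. So r9c3=7.
Step 12. [r7c4∈{1}] only 1 remains possible at r7c4, so r7c4=1.
Step 13. [r4c9∈{3,9}] in row 4, 9 fits only at r4c9. So r4c9=9.
Step 14. [r3c1∈{2}] nothing but 2 survives at r3c1. So r3c1=2.
Step 15. [r7c1∈{8}] r7c1 is down to just 8 ⇒ r7c1=8.
Step 16. [r9c4∈{5,6}] in row 9, 6 fits only at r9c4. So r9c4=6.
Step 17. [r4c2∈{4,8}] across row 4, 8 lands solely at r4c2 ⇒ r4c2=8.
Step 18. [r7c2∈{2}] r7c2's peers cover all but 2 ⇒ r7c2=2.
Step 19. [r8c6∈{5,7}] in row 8, 7 fits only at r8c6. So r8c6=7.
Step 20. [r8c4∈{5}] nothing but 5 survives at r8c4 ⇒ r8c4=5.
Step 21. [r3c3∈{9}] only 9 remains possible at r3c3. So r3c3=9.
Step 22. [r1c8∈{4}] r1c8 has the single candidate 4 ⇒ r1c8=4.
Step 23. [r3c4∈{4}] only 4 remains possible at r3c4 ⇒ r3c4=4.
Step 24. [r1c3∈{8}] nothing but 8 survives at r1c3 ⇒ r1c3=8.
Step 25. [r6c8∈{1}] only 1 remains possible at r6c8. So r6c8=1.
Step 26. [r3c9∈{3}] nothing but 3 survives at r3c9. So r3c9=3.
Step 27. [r8c9∈{2}] r8c9 is down to just 2, so r8c9=2.
Step 28. [r6c6∈{8}] nothing but 8 survives at r6c6 ⇒ r6c6=8.
Step 29. [r3c2∈{5}] r3c2 has the single candidate 5. So r3c2=5.
Step 30. [r2c5∈{7}] nothing but 7 survives at r2c5. So r2c5=7.
Step 31. [r5c8∈{2}] r5c8 is down to just 2. So r5c8=2.
Step 32. [r4c7∈{3}] r4c7 is down to just 3. So r4c7=3.
Step 33. [r9c2∈{4}] r9c2 is down to just 4. So r9c2=4.
Step 34. [r4c1∈{4}] r4c1 has the single candidate 4 ⇒ r4c1=4.
Step 35. [r1c9∈{6}] r1c9 is down to just 6. So r1c9=6.
Step 36. [r2c8∈{9}] r2c8 has the single candidate 9 ⇒ r2c8=9.
Step 37. [r5c6∈{5}] nothing but 5 survives at r5c6 ⇒ r5c6=5.
Step 38. [r8c2∈{1}] only 1 remains possible at r8c2. So r8c2=1.
Step 39. [r5c5∈{4}] r5c5's peers cover all but 4 ⇒ r5c5=4.
Step 40. [r9c7∈{5}] r9c7's peers cover all but 5 ⇒ r9c7=5.
Step 41. [r1c1∈{7}] nothing but 7 survives at r1c1. So r1c1=7.
Step 42. [r8c3∈{6}] only 6 remains possible at r8c3 ⇒ r8c3=6.
Step 43. [r5c7∈{7}] r5c7 has the single candidate 7 ⇒ r5c7=7.

Answer: 7 3 8 9 5 2 1 4 6 / 1 6 4 8 7 3 2 9 5 / 2 5 9 4 1 6 8 7 3 / 4 8 2 7 6 1 3 5 9 / 6 9 1 3 4 5 7 2 8 / 5 7 3 2 9 8 6 1 4 / 8 2 5 1 3 4 9 6 7 / 9 1 6 5 8 7 4 3 2 / 3 4 7 6 2 9 5 8 1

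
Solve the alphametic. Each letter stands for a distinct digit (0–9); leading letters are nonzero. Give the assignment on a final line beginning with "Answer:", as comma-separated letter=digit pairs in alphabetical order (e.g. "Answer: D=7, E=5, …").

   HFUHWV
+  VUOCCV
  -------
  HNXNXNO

Step 1. [col 1: V + V ≡ O (mod 10)] column 1 (V + V ≡ O (mod 10), carry-in 0) doesn't pin O yet; pick O=8 and continue. So O=8.
Step 2. [H] the sum has 7 digits but both addends have 6; that extra leading digit H is the final carry, namely 1 ⇒ H=1.
Step 3. [col 1: V + V ≡ O (mod 10)] V=9 is one option consistent with column 1 (V + V ≡ O (mod 10), carry-in 0) — take it, so V=9.
Step 4. [col 2: W + C ≡ N (mod 10)] no forcing yet in column 2 (carry-in 1); N=0 is free and consistent — try it. So N=0.
Step 5. [col 2: W + C ≡ N (mod 10)] no forcing yet in column 2 (carry-in 1); W=5 is free and consistent — try it, so W=5.
Step 6. [col 2: W + C ≡ N (mod 10)] from column 2 (W=5, N=0, carry-in 1, digits 0,1,5,8,9 already taken and all letters distinct): C must equal 4 ⇒ C=4.
Step 7. [col 3: H + C ≡ X (mod 10)] from column 3 (H=1, C=4, carry-in 1, digits 0,1,4,5,8,9 already taken and all letters distinct): X must equal 6 ⇒ X=6.
Step 8. [col 4: U + O ≡ N (mod 10)] column 4: given O=8, N=0, carry-in 0, and digits 0,1,4,5,6,8,9 already taken and all letters distinct, U+O≡N (mod 10) forces U=2 ⇒ U=2.
Step 9. [col 5: F + U ≡ X (mod 10)] from column 5 (U=2, X=6, carry-in 1, digits 0,1,2,4,5,6,8,9 already taken and all letters distinct): F must equal 3, so F=3.

Answer: C=4, F=3, H=1, N=0, O=8, U=2, V=9, W=5, X=6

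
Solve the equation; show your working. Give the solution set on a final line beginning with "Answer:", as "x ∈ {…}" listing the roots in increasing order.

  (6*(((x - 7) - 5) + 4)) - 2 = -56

Step 1. [(6*(((x - 7) - 5) + 4)) - 2 = -56] -2 is outermost — add 2 both sides ⇒ sub: 6*(((x - 7) - 5) + 4) = -54.
Step 2. [6*(((x - 7) - 5) + 4) = -54] 6·(inner) — divide through by 6. So div: ((x - 7) - 5) + 4 = -9.
Step 3. [((x - 7) - 5) + 4 = -9] peel the +4: subtract 4 from each side. So sub: (x - 7) - 5 = -13.
Step 4. [(x - 7) - 5 = -13] peel the -5: add 5 from each side, so sub: x - 7 = -8.
Step 5. [x - 7 = -8] the outer -7 inverts by adding 7, so sub: x = -1.

Answer: x ∈ {-1}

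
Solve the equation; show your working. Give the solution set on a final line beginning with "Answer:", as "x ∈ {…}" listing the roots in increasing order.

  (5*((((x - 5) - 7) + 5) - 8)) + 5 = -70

Step 1. [(5*((((x - 5) - 7) + 5) - 8)) + 5 = -70] peel the +5: subtract 5 from each side, so sub: 5*((((x - 5) - 7) + 5) - 8) = -75.
Step 2. [5*((((x - 5) - 7) + 5) - 8) = -75] 5·(inner) — divide through by 5. So div: (((x - 5) - 7) + 5) - 8 = -15.
Step 3. [(((x - 5) - 7) + 5) - 8 = -15] peel the -8: add 8 from each side. So sub: ((x - 5) - 7) + 5 = -7.
Step 4. [((x - 5) - 7) + 5 = -7] +5 is outermost — subtract 5 both sides, so sub: (x - 5) - 7 = -12.
Step 5. [(x - 5) - 7 = -12] peel the -7: add 7 from each side ⇒ sub: x - 5 = -5.
Step 6. [x - 5 = -5] 5 comes off first (add 5) ⇒ sub: x = 0.

Answer: x ∈ {0}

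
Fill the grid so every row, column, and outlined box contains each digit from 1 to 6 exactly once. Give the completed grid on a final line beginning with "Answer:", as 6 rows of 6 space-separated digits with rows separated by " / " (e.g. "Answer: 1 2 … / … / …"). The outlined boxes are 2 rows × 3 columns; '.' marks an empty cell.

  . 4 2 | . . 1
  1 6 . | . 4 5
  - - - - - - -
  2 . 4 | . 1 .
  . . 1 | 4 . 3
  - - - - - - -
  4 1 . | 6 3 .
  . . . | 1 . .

Step 1. [r6c5∈{2,5}] box 6 places 5 nowhere but r6c5 ⇒ r6c5=5.
Step 2. [r4c1∈{5,6}] 6 has one home in box 3: r4c1, so r4c1=6.
Step 3. [r2c3∈{3}] r2c3 has the single candidate 3. So r2c3=3.
Step 4. [r6c2∈{2,3}] across col 2, 2 lands solely at r6c2. So r6c2=2.
Step 5. [r4c2∈{5}] r4c2 has the single candidate 5. So r4c2=5.
Step 6. [r2c4∈{2}] nothing but 2 survives at r2c4. So r2c4=2.
Step 7. [r6c3∈{6}] r6c3's peers cover all but 6. So r6c3=6.
Step 8. [r6c6∈{4}] only 4 remains possible at r6c6 ⇒ r6c6=4.
Step 9. [r5c3∈{5}] nothing but 5 survives at r5c3, so r5c3=5.
Step 10. [r3c6∈{6}] nothing but 6 survives at r3c6, so r3c6=6.
Step 11. [r1c5∈{6}] nothing but 6 survives at r1c5 ⇒ r1c5=6.
Step 12. [r1c4∈{3}] r1c4 is down to just 3. So r1c4=3.
Step 13. [r6c1∈{3}] only 3 remains possible at r6c1, so r6c1=3.
Step 14. [r1c1∈{5}] only 5 remains possible at r1c1, so r1c1=5.
Step 15. [r4c5∈{2}] r4c5 has the single candidate 2 ⇒ r4c5=2.
Step 16. [r5c6∈{2}] r5c6 is down to just 2, so r5c6=2.
Step 17. [r3c2∈{3}] r3c2 has the single candidate 3, so r3c2=3.
Step 18. [r3c4∈{5}] nothing but 5 survives at r3c4. So r3c4=5.

Answer: 5 4 2 3 6 1 / 1 6 3 2 4 5 / 2 3 4 5 1 6 / 6 5 1 4 2 3 / 4 1 5 6 3 2 / 3 2 6 1 5 4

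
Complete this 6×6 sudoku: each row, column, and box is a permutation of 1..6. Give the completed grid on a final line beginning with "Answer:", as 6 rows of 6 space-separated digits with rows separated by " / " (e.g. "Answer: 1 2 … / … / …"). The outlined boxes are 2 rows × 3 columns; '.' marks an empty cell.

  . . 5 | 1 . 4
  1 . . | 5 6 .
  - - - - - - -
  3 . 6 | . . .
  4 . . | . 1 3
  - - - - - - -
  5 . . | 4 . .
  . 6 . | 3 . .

Step 1. [r5c5∈{2}] r5c5 is down to just 2, so r5c5=2.
Step 2. [r4c3∈{2}] r4c3 is down to just 2. So r4c3=2.
Step 3. [r2c2∈{2,3,4}] across col 2, 4 lands solely at r2c2. So r2c2=4.
Step 4. [r6c5∈{5}] nothing but 5 survives at r6c5, so r6c5=5.
Step 5. [r3c2∈{1,5}] 1 has one home in row 3: r3c2. So r3c2=1.
Step 6. [r6c6∈{1}] r6c6 is down to just 1, so r6c6=1.
Step 7. [r2c3∈{3}] nothing but 3 survives at r2c3 ⇒ r2c3=3.
Step 8. [r1c1∈{2,6}] in row 1, 6 fits only at r1c1, so r1c1=6.
Step 9. [r2c6∈{2}] r2c6 is down to just 2 ⇒ r2c6=2.
Step 10. [r5c2∈{3}] r5c2 has the single candidate 3, so r5c2=3.
Step 11. [r5c3∈{1}] r5c3 has the single candidate 1 ⇒ r5c3=1.
Step 12. [r1c2∈{2}] r1c2 is down to just 2, so r1c2=2.
Step 13. [r4c2∈{5}] nothing but 5 survives at r4c2, so r4c2=5.
Step 14. [r3c5∈{4}] nothing but 4 survives at r3c5, so r3c5=4.
Step 15. [r1c5∈{3}] only 3 remains possible at r1c5, so r1c5=3.
Step 16. [r4c4∈{6}] r4c4 has the single candidate 6, so r4c4=6.
Step 17. [r3c4∈{2}] only 2 remains possible at r3c4. So r3c4=2.
Step 18. [r6c3∈{4}] r6c3 is down to just 4 ⇒ r6c3=4.
Step 19. [r3c6∈{5}] r3c6 is down to just 5. So r3c6=5.
Step 20. [r6c1∈{2}] r6c1 has the single candidate 2 ⇒ r6c1=2.
Step 21. [r5c6∈{6}] only 6 remains possible at r5c6, so r5c6=6.

Answer: 6 2 5 1 3 4 / 1 4 3 5 6 2 / 3 1 6 2 4 5 / 4 5 2 6 1 3 / 5 3 1 4 2 6 / 2 6 4 3 5 1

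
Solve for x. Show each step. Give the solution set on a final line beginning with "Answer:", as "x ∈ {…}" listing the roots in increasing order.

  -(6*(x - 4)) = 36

Step 1. [-(6*(x - 4)) = 36] LHS negated; negate both sides, so neg: 6*(x - 4) = -36.
Step 2. [6*(x - 4) = -36] 6·(inner) — divide through by 6, so div: x - 4 = -6.
Step 3. [x - 4 = -6] -4 is outermost — add 4 both sides ⇒ sub: x = -2.

Answer: x ∈ {-2}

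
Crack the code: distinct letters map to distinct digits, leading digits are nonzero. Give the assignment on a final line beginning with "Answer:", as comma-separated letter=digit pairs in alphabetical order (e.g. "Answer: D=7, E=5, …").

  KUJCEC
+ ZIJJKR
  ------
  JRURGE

Step 1. [col 1: C + R ≡ E (mod 10)] C=1 is one option consistent with column 1 (C + R ≡ E (mod 10), carry-in 0) — take it. So C=1.
Step 2. [col 1: C + R ≡ E (mod 10)] column 1 (C + R ≡ E (mod 10), carry-in 0) doesn't pin E yet; pick E=0 and continue ⇒ E=0.
Step 3. [col 1: C + R ≡ E (mod 10)] column 1 reads C+R+carry(0)=E with C=1, E=0; with digits 0,1 already taken and all letters distinct, the only value for R is 9. So R=9.
Step 4. [col 2: E + K ≡ G (mod 10)] column 2 (E + K ≡ G (mod 10), carry-in 1) doesn't pin K yet; pick K=3 and continue, so K=3.
Step 5. [col 2: E + K ≡ G (mod 10)] column 2: given E=0, K=3, carry-in 1, and digits 0,1,3,9 already taken and all letters distinct, E+K≡G (mod 10) forces G=4 ⇒ G=4.
Step 6. [col 3: C + J ≡ R (mod 10)] column 3: given C=1, R=9, carry-in 0, and digits 0,1,3,4,9 already taken and all letters distinct, C+J≡R (mod 10) forces J=8 ⇒ J=8.
Step 7. [col 4: J + J ≡ U (mod 10)] column 4 reads J+J+carry(0)=U with J=8; with digits 0,1,3,4,8,9 already taken and all letters distinct, the only value for U is 6 ⇒ U=6.
Step 8. [col 5: U + I ≡ R (mod 10)] in column 5 we have U+I≡R with carry-in 1; given U=6, R=9 and digits 0,1,3,4,6,8,9 already taken and all letters distinct, that pins I to 2. So I=2.
Step 9. [col 6: K + Z ≡ J (mod 10)] from column 6 (K=3, J=8, carry-in 0, digits 0,1,2,3,4,6,8,9 already taken and all letters distinct): Z must equal 5. So Z=5.

Answer: C=1, E=0, G=4, I=2, J=8, K=3, R=9, U=6, Z=5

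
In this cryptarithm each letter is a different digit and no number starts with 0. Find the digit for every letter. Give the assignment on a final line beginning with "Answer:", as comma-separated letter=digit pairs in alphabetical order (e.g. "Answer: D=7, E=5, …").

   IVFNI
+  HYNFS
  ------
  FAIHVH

Step 1. [col 1: I + S ≡ H (mod 10)] several values work for I in column 1 (I + S ≡ H (mod 10), carry-in 0); try I=8, so I=8.
Step 2. [F] adding two 5-digit numbers gives at most 5+1 digits, and here it does — F is that final carry and must be 1, so F=1.
Step 3. [col 1: I + S ≡ H (mod 10)] no forcing yet in column 1 (carry-in 0); S=7 is free and consistent — try it, so S=7.
Step 4. [col 1: I + S ≡ H (mod 10)] from column 1 (I=8, S=7, carry-in 0, digits 1,7,8 already taken and all letters distinct): H must equal 5 ⇒ H=5.
Step 5. [col 2: N + F ≡ V (mod 10)] N=4 is one option consistent with column 2 (N + F ≡ V (mod 10), carry-in 1) — take it. So N=4.
Step 6. [col 2: N + F ≡ V (mod 10)] in column 2 we have N+F≡V with carry-in 1; given N=4, F=1 and digits 1,4,5,7,8 already taken and all letters distinct, that pins V to 6. So V=6.
Step 7. [col 4: V + Y ≡ I (mod 10)] in column 4 we have V+Y≡I with carry-in 0; given V=6, I=8 and digits 1,4,5,6,7,8 already taken and all letters distinct, that pins Y to 2, so Y=2.
Step 8. [col 5: I + H ≡ A (mod 10)] from column 5 (I=8, H=5, carry-in 0, digits 1,2,4,5,6,7,8 already taken and all letters distinct): A must equal 3. So A=3.

Answer: A=3, F=1, H=5, I=8, N=4, S=7, V=6, Y=2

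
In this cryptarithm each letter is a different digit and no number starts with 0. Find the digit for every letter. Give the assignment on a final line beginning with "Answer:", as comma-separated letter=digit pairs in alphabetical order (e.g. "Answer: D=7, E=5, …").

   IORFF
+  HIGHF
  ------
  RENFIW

Step 1. [col 1: F + F ≡ W (mod 10)] W=6 is one option consistent with column 1 (F + F ≡ W (mod 10), carry-in 0) — take it. So W=6.
Step 2. [R] R is the leading digit of a 6-digit sum of two 5-digit numbers; the final carry is exactly 1. So R=1.
Step 3. [col 1: F + F ≡ W (mod 10)] no forcing yet in column 1 (carry-in 0); F=3 is free and consistent — try it. So F=3.
Step 4. [col 2: F + H ≡ I (mod 10)] column 2 (F + H ≡ I (mod 10), carry-in 0) doesn't pin I yet; pick I=8 and continue. So I=8.
Step 5. [col 2: F + H ≡ I (mod 10)] from column 2 (F=3, I=8, carry-in 0, digits 1,3,6,8 already taken and all letters distinct): H must equal 5. So H=5.
Step 6. [col 3: R + G ≡ F (mod 10)] from column 3 (R=1, F=3, carry-in 0, digits 1,3,5,6,8 already taken and all letters distinct): G must equal 2. So G=2.
Step 7. [col 4: O + I ≡ N (mod 10)] column 4 reads O+I+carry(0)=N with I=8; with digits 1,2,3,5,6,8 already taken and all letters distinct, the only value for O is 9, so O=9.
Step 8. [col 4: O + I ≡ N (mod 10)] in column 4 we have O+I≡N with carry-in 0; given O=9, I=8 and digits 1,2,3,5,6,8,9 already taken and all letters distinct, that pins N to 7 ⇒ N=7.
Step 9. [col 5: I + H ≡ E (mod 10)] in column 5 we have I+H≡E with carry-in 1; given I=8, H=5 and digits 1,2,3,5,6,7,8,9 already taken and all letters distinct, that pins E to 4, so E=4.

Answer: E=4, F=3, G=2, H=5, I=8, N=7, O=9, R=1, W=6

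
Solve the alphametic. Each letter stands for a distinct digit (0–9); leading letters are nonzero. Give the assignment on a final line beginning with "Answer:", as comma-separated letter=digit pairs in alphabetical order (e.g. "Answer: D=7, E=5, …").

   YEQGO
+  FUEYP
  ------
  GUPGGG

Step 1. [col 1: O + P ≡ G (mod 10)] O=5 is one option consistent with column 1 (O + P ≡ G (mod 10), carry-in 0) — take it, so O=5.
Step 2. [col 1: O + P ≡ G (mod 10)] P=6 is one option consistent with column 1 (O + P ≡ G (mod 10), carry-in 0) — take it. So P=6.
Step 3. [col 1: O + P ≡ G (mod 10)] from column 1 (O=5, P=6, carry-in 0, digits 5,6 already taken and all letters distinct): G must equal 1, so G=1.
Step 4. [col 2: G + Y ≡ G (mod 10)] from column 2 (G=1, carry-in 1, digits 1,5,6 already taken and all letters distinct): Y must equal 9, so Y=9.
Step 5. [col 3: Q + E ≡ G (mod 10)] E=2 is one option consistent with column 3 (Q + E ≡ G (mod 10), carry-in 1) — take it, so E=2.
Step 6. [col 3: Q + E ≡ G (mod 10)] column 3 reads Q+E+carry(1)=G with E=2, G=1; with digits 1,2,5,6,9 already taken and all letters distinct, the only value for Q is 8, so Q=8.
Step 7. [col 4: E + U ≡ P (mod 10)] column 4: given E=2, P=6, carry-in 1, and digits 1,2,5,6,8,9 already taken and all letters distinct, E+U≡P (mod 10) forces U=3, so U=3.
Step 8. [col 5: Y + F ≡ U (mod 10)] column 5: given Y=9, U=3, carry-in 0, and digits 1,2,3,5,6,8,9 already taken and all letters distinct, Y+F≡U (mod 10) forces F=4. So F=4.

Answer: E=2, F=4, G=1, O=5, P=6, Q=8, U=3, Y=9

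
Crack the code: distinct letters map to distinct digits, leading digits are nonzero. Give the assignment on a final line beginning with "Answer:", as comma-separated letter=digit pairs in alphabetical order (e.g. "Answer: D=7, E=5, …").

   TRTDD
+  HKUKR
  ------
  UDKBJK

Step 1. [col 1: D + R ≡ K (mod 10)] no forcing yet in column 1 (carry-in 0); R=9 is free and consistent — try it, so R=9.
Step 2. [col 1: D + R ≡ K (mod 10)] D=6 is one option consistent with column 1 (D + R ≡ K (mod 10), carry-in 0) — take it, so D=6.
Step 3. [U] the sum has 6 digits but both addends have 5; that extra leading digit U is the final carry, namely 1, so U=1.
Step 4. [col 1: D + R ≡ K (mod 10)] column 1: given D=6, R=9, carry-in 0, and digits 1,6,9 already taken and all letters distinct, D+R≡K (mod 10) forces K=5, so K=5.
Step 5. [col 2: D + K ≡ J (mod 10)] column 2: given D=6, K=5, carry-in 1, and digits 1,5,6,9 already taken and all letters distinct, D+K≡J (mod 10) forces J=2, so J=2.
Step 6. [col 3: T + U ≡ B (mod 10)] from column 3 (U=1, carry-in 1, digits 1,2,5,6,9 already taken and all letters distinct): T must equal 8. So T=8.
Step 7. [col 3: T + U ≡ B (mod 10)] column 3: given T=8, U=1, carry-in 1, and digits 1,2,5,6,8,9 already taken and all letters distinct, T+U≡B (mod 10) forces B=0 ⇒ B=0.
Step 8. [col 5: T + H ≡ D (mod 10)] in column 5 we have T+H≡D with carry-in 1; given T=8, D=6 and digits 0,1,2,5,6,8,9 already taken and all letters distinct, that pins H to 7. So H=7.

Answer: B=0, D=6, H=7, J=2, K=5, R=9, T=8, U=1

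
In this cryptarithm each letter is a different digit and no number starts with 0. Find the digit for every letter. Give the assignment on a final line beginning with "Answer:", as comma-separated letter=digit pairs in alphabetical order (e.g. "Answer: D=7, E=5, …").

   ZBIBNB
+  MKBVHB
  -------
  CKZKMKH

Step 1. [col 1: B + B ≡ H (mod 10)] several values work for B in column 1 (B + B ≡ H (mod 10), carry-in 0); try B=2, so B=2.
Step 2. [col 1: B + B ≡ H (mod 10)] from column 1 (B=2, carry-in 0, digits 2 already taken and all letters distinct): H must equal 4. So H=4.
Step 3. [col 2: N + H ≡ K (mod 10)] column 2 (N + H ≡ K (mod 10), carry-in 0) doesn't pin K yet; pick K=7 and continue ⇒ K=7.
Step 4. [C] the sum has 7 digits but both addends have 6; that extra leading digit C is the final carry, namely 1, so C=1.
Step 5. [col 2: N + H ≡ K (mod 10)] from column 2 (H=4, K=7, carry-in 0, digits 1,2,4,7 already taken and all letters distinct): N must equal 3, so N=3.
Step 6. [col 3: B + V ≡ M (mod 10)] V=6 is one option consistent with column 3 (B + V ≡ M (mod 10), carry-in 0) — take it ⇒ V=6.
Step 7. [col 3: B + V ≡ M (mod 10)] from column 3 (B=2, V=6, carry-in 0, digits 1,2,3,4,6,7 already taken and all letters distinct): M must equal 8. So M=8.
Step 8. [col 4: I + B ≡ K (mod 10)] from column 4 (B=2, K=7, carry-in 0, digits 1,2,3,4,6,7,8 already taken and all letters distinct): I must equal 5, so I=5.
Step 9. [col 5: B + K ≡ Z (mod 10)] from column 5 (B=2, K=7, carry-in 0, digits 1,2,3,4,5,6,7,8 already taken and all letters distinct): Z must equal 9. So Z=9.

Answer: B=2, C=1, H=4, I=5, K=7, M=8, N=3, V=6, Z=9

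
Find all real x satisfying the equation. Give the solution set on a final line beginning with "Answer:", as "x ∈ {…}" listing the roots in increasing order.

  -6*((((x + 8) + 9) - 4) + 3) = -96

Step 1. [-6*((((x + 8) + 9) - 4) + 3) = -96] divide by the outer -6. So div: (((x + 8) + 9) - 4) + 3 = 16.
Step 2. [(((x + 8) + 9) - 4) + 3 = 16] +3 is outermost — subtract 3 both sides, so sub: ((x + 8) + 9) - 4 = 13.
Step 3. [((x + 8) + 9) - 4 = 13] -4 is outermost — add 4 both sides, so sub: (x + 8) + 9 = 17.
Step 4. [(x + 8) + 9 = 17] subtract 9: x sits inside (… + 9) ⇒ sub: x + 8 = 8.
Step 5. [x + 8 = 8] the outer +8 inverts by subtracting 8. So sub: x = 0.

Answer: x ∈ {0}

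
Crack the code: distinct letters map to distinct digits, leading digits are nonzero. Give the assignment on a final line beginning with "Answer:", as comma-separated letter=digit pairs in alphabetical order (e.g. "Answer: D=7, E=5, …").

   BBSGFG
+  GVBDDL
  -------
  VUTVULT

Step 1. [col 1: G + L ≡ T (mod 10)] T=9 is one option consistent with column 1 (G + L ≡ T (mod 10), carry-in 0) — take it, so T=9.
Step 2. [col 1: G + L ≡ T (mod 10)] no forcing yet in column 1 (carry-in 0); L=4 is free and consistent — try it, so L=4.
Step 3. [col 1: G + L ≡ T (mod 10)] from column 1 (L=4, T=9, carry-in 0, digits 4,9 already taken and all letters distinct): G must equal 5 ⇒ G=5.
Step 4. [col 2: F + D ≡ L (mod 10)] no forcing yet in column 2 (carry-in 0); F=8 is free and consistent — try it, so F=8.
Step 5. [col 2: F + D ≡ L (mod 10)] column 2 reads F+D+carry(0)=L with F=8, L=4; with digits 4,5,8,9 already taken and all letters distinct, the only value for D is 6, so D=6.
Step 6. [col 3: G + D ≡ U (mod 10)] from column 3 (G=5, D=6, carry-in 1, digits 4,5,6,8,9 already taken and all letters distinct): U must equal 2 ⇒ U=2.
Step 7. [col 4: S + B ≡ V (mod 10)] in column 4 we have S+B≡V with carry-in 1; given nothing yet and digits 2,4,5,6,8,9 already taken and all letters distinct, that pins V to 1. So V=1.
Step 8. [col 4: S + B ≡ V (mod 10)] column 4 (S + B ≡ V (mod 10), carry-in 1) doesn't pin S yet; pick S=3 and continue. So S=3.
Step 9. [col 4: S + B ≡ V (mod 10)] column 4: given S=3, V=1, carry-in 1, and digits 1,2,3,4,5,6,8,9 already taken and all letters distinct, S+B≡V (mod 10) forces B=7 ⇒ B=7.

Answer: B=7, D=6, F=8, G=5, L=4, S=3, T=9, U=2, V=1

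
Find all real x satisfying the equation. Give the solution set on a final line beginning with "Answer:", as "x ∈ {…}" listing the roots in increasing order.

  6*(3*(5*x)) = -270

Step 1. [6*(3*(5*x)) = -270] 6·(inner) — divide through by 6 ⇒ div: 3*(5*x) = -45.
Step 2. [3*(5*x) = -45] leading coefficient 3: divide by 3, so div: 5*x = -15.
Step 3. [5*x = -15] 5·(inner) — divide through by 5 ⇒ div: x = -3.

Answer: x ∈ {-3}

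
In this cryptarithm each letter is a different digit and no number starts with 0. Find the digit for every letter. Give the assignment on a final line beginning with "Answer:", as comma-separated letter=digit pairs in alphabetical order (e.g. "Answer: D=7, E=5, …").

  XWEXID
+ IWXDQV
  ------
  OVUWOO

Step 1. [col 1: D + V ≡ O (mod 10)] no forcing yet in column 1 (carry-in 0); O=7 is free and consistent — try it, so O=7.
Step 2. [col 1: D + V ≡ O (mod 10)] no forcing yet in column 1 (carry-in 0); D=8 is free and consistent — try it ⇒ D=8.
Step 3. [col 1: D + V ≡ O (mod 10)] column 1: given D=8, O=7, carry-in 0, and digits 7,8 already taken and all letters distinct, D+V≡O (mod 10) forces V=9 ⇒ V=9.
Step 4. [col 2: I + Q ≡ O (mod 10)] I=1 is one option consistent with column 2 (I + Q ≡ O (mod 10), carry-in 1) — take it. So I=1.
Step 5. [col 2: I + Q ≡ O (mod 10)] column 2 reads I+Q+carry(1)=O with I=1, O=7; with digits 1,7,8,9 already taken and all letters distinct, the only value for Q is 5. So Q=5.
Step 6. [col 3: X + D ≡ W (mod 10)] W=4 is one option consistent with column 3 (X + D ≡ W (mod 10), carry-in 0) — take it, so W=4.
Step 7. [col 3: X + D ≡ W (mod 10)] column 3 reads X+D+carry(0)=W with D=8, W=4; with digits 1,4,5,7,8,9 already taken and all letters distinct, the only value for X is 6, so X=6.
Step 8. [col 4: E + X ≡ U (mod 10)] column 4: given X=6, carry-in 1, and digits 1,4,5,6,7,8,9 already taken and all letters distinct, E+X≡U (mod 10) forces U=0. So U=0.
Step 9. [col 4: E + X ≡ U (mod 10)] from column 4 (X=6, U=0, carry-in 1, digits 0,1,4,5,6,7,8,9 already taken and all letters distinct): E must equal 3, so E=3.

Answer: D=8, E=3, I=1, O=7, Q=5, U=0, V=9, W=4, X=6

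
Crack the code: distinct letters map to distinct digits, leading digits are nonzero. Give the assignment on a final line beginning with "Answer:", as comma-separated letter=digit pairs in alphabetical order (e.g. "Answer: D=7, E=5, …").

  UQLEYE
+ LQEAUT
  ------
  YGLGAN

Step 1. [col 1: E + T ≡ N (mod 10)] column 1 (E + T ≡ N (mod 10), carry-in 0) doesn't pin T yet; pick T=8 and continue. So T=8.
Step 2. [col 1: E + T ≡ N (mod 10)] no forcing yet in column 1 (carry-in 0); N=7 is free and consistent — try it ⇒ N=7.
Step 3. [col 1: E + T ≡ N (mod 10)] column 1: given T=8, N=7, carry-in 0, and digits 7,8 already taken and all letters distinct, E+T≡N (mod 10) forces E=9. So E=9.
Step 4. [col 2: Y + U ≡ A (mod 10)] several values work for Y in column 2 (Y + U ≡ A (mod 10), carry-in 1); try Y=4 ⇒ Y=4.
Step 5. [col 2: Y + U ≡ A (mod 10)] several values work for A in column 2 (Y + U ≡ A (mod 10), carry-in 1); try A=6 ⇒ A=6.
Step 6. [col 2: Y + U ≡ A (mod 10)] from column 2 (Y=4, A=6, carry-in 1, digits 4,6,7,8,9 already taken and all letters distinct): U must equal 1, so U=1.
Step 7. [col 3: E + A ≡ G (mod 10)] from column 3 (E=9, A=6, carry-in 0, digits 1,4,6,7,8,9 already taken and all letters distinct): G must equal 5 ⇒ G=5.
Step 8. [col 4: L + E ≡ L (mod 10)] several values work for L in column 4 (L + E ≡ L (mod 10), carry-in 1); try L=3. So L=3.
Step 9. [col 5: Q + Q ≡ G (mod 10)] in column 5 we have Q+Q≡G with carry-in 1; given G=5 and digits 1,3,4,5,6,7,8,9 already taken and all letters distinct, that pins Q to 2. So Q=2.

Answer: A=6, E=9, G=5, L=3, N=7, Q=2, T=8, U=1, Y=4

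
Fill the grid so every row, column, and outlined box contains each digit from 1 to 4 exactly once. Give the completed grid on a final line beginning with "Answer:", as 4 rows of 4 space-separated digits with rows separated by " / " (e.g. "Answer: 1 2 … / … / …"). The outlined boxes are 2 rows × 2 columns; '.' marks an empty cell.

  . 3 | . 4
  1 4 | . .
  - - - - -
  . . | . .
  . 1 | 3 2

Step 1. [r1c3∈{1,2}] in row 1, 1 fits only at r1c3. So r1c3=1.
Step 2. [r3c1∈{2,3,4}] 3 has one home in row 3: r3c1, so r3c1=3.
Step 3. [r3c3∈{4}] r3c3's peers cover all but 4 ⇒ r3c3=4.
Step 4. [r4c1∈{4}] nothing but 4 survives at r4c1, so r4c1=4.
Step 5. [r1c1∈{2}] r1c1 is down to just 2 ⇒ r1c1=2.
Step 6. [r3c2∈{2}] r3c2 is down to just 2 ⇒ r3c2=2.
Step 7. [r2c3∈{2}] nothing but 2 survives at r2c3, so r2c3=2.
Step 8. [r2c4∈{3}] nothing but 3 survives at r2c4. So r2c4=3.
Step 9. [r3c4∈{1}] only 1 remains possible at r3c4 ⇒ r3c4=1.

Answer: 2 3 1 4 / 1 4 2 3 / 3 2 4 1 / 4 1 3 2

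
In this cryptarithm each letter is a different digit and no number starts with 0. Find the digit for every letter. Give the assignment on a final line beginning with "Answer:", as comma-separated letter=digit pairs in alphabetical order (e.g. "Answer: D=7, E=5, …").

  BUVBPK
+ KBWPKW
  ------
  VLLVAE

Step 1. [col 1: K + W ≡ E (mod 10)] K=8 is one option consistent with column 1 (K + W ≡ E (mod 10), carry-in 0) — take it, so K=8.
Step 2. [col 1: K + W ≡ E (mod 10)] several values work for W in column 1 (K + W ≡ E (mod 10), carry-in 0); try W=5, so W=5.
Step 3. [col 1: K + W ≡ E (mod 10)] in column 1 we have K+W≡E with carry-in 0; given K=8, W=5 and digits 5,8 already taken and all letters distinct, that pins E to 3. So E=3.
Step 4. [col 2: P + K ≡ A (mod 10)] column 2 (P + K ≡ A (mod 10), carry-in 1) doesn't pin P yet; pick P=7 and continue ⇒ P=7.
Step 5. [col 2: P + K ≡ A (mod 10)] in column 2 we have P+K≡A with carry-in 1; given P=7, K=8 and digits 3,5,7,8 already taken and all letters distinct, that pins A to 6 ⇒ A=6.
Step 6. [col 3: B + P ≡ V (mod 10)] no forcing yet in column 3 (carry-in 1); V=9 is free and consistent — try it. So V=9.
Step 7. [col 3: B + P ≡ V (mod 10)] in column 3 we have B+P≡V with carry-in 1; given P=7, V=9 and digits 3,5,6,7,8,9 already taken and all letters distinct, that pins B to 1 ⇒ B=1.
Step 8. [col 4: V + W ≡ L (mod 10)] from column 4 (V=9, W=5, carry-in 0, digits 1,3,5,6,7,8,9 already taken and all letters distinct): L must equal 4, so L=4.
Step 9. [col 5: U + B ≡ L (mod 10)] column 5 reads U+B+carry(1)=L with B=1, L=4; with digits 1,3,4,5,6,7,8,9 already taken and all letters distinct, the only value for U is 2. So U=2.

Answer: A=6, B=1, E=3, K=8, L=4, P=7, U=2, V=9, W=5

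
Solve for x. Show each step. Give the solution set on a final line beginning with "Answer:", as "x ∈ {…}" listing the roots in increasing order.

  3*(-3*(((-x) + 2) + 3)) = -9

Step 1. [3*(-3*(((-x) + 2) + 3)) = -9] 3 out front; divide by 3. So div: -3*(((-x) + 2) + 3) = -3.
Step 2. [-3*(((-x) + 2) + 3) = -3] leading coefficient -3: divide by -3. So div: ((-x) + 2) + 3 = 1.
Step 3. [((-x) + 2) + 3 = 1] 3 comes off first (subtract 3). So sub: (-x) + 2 = -2.
Step 4. [(-x) + 2 = -2] the outer +2 inverts by subtracting 2. So sub: -x = -4.
Step 5. [-x = -4] flip signs both sides, so neg: x = 4.

Answer: x ∈ {4}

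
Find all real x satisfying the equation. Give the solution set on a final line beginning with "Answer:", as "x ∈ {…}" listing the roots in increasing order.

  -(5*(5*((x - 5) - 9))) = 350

Step 1. [-(5*(5*((x - 5) - 9))) = 350] leading − — multiply by −1. So neg: 5*(5*((x - 5) - 9)) = -350.
Step 2. [5*(5*((x - 5) - 9)) = -350] divide by the outer 5, so div: 5*((x - 5) - 9) = -70.
Step 3. [5*((x - 5) - 9) = -70] LHS = 5·(…); ÷5 both sides, so div: (x - 5) - 9 = -14.
Step 4. [(x - 5) - 9 = -14] peel the -9: add 9 from each side ⇒ sub: x - 5 = -5.
Step 5. [x - 5 = -5] 5 comes off first (add 5). So sub: x = 0.

Answer: x ∈ {0}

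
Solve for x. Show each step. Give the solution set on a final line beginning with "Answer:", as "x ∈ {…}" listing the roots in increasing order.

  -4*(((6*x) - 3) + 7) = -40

Step 1. [-4*(((6*x) - 3) + 7) = -40] leading coefficient -4: divide by -4 ⇒ div: ((6*x) - 3) + 7 = 10.
Step 2. [((6*x) - 3) + 7 = 10] 7 comes off first (subtract 7) ⇒ sub: (6*x) - 3 = 3.
Step 3. [(6*x) - 3 = 3] add 3: x sits inside (… - 3), so sub: 6*x = 6.
Step 4. [6*x = 6] leading coefficient 6: divide by 6 ⇒ div: x = 1.

Answer: x ∈ {1}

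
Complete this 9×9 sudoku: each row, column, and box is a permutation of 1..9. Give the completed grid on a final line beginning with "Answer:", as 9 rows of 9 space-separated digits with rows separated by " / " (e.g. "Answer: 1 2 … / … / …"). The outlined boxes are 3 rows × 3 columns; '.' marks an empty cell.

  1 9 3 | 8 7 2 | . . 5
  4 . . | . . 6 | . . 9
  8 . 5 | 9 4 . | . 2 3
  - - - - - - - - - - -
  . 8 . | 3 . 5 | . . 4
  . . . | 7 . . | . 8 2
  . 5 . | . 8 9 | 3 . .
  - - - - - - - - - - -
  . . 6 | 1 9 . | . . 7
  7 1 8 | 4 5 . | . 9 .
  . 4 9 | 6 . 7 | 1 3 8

Step 1. [r6c9∈{1,6}] col 9 places 1 nowhere but r6c9. So r6c9=1.
Step 2. [r3c2∈{6,7}] 6 has one home in box 1: r3c2, so r3c2=6.
Step 3. [r2c2∈{2,7}] r2c2 is the only open cell in col 2 admitting 7 ⇒ r2c2=7.
Step 4. [r7c2∈{2,3}] across col 2, 2 lands solely at r7c2, so r7c2=2.
Step 5. [r6c3∈{2,4,7}] across row 6, 4 lands solely at r6c3, so r6c3=4.
Step 6. [r4c3∈{1,2,7}] 7 has one home in col 3: r4c3, so r4c3=7.
Step 7. [r4c8∈{6}] nothing but 6 survives at r4c8, so r4c8=6.
Step 8. [r4c5∈{1,2}] in row 4, 1 fits only at r4c5 ⇒ r4c5=1.
Step 9. [r7c8∈{4,5}] across col 8, 5 lands solely at r7c8, so r7c8=5.
Step 10. [r7c1∈{3}] only 3 remains possible at r7c1. So r7c1=3.
Step 11. [r4c1∈{2,9}] r4c1 is the only open cell in row 4 admitting 2. So r4c1=2.
Step 12. [r1c7∈{4,6}] across row 1, 6 lands solely at r1c7. So r1c7=6.
Step 13. [r5c1∈{6,9}] 9 has one home in col 1: r5c1 ⇒ r5c1=9.
Step 14. [r3c6∈{1}] only 1 remains possible at r3c6, so r3c6=1.
Step 15. [r9c1∈{5}] r9c1 has the single candidate 5. So r9c1=5.
Step 16. [r8c6∈{3}] r8c6's peers cover all but 3 ⇒ r8c6=3.
Step 17. [r2c8∈{1}] r2c8's peers cover all but 1, so r2c8=1.
Step 18. [r8c9∈{6}] nothing but 6 survives at r8c9. So r8c9=6.
Step 19. [r2c5∈{3}] only 3 remains possible at r2c5. So r2c5=3.
Step 20. [r7c6∈{8}] only 8 remains possible at r7c6 ⇒ r7c6=8.
Step 21. [r2c7∈{8}] nothing but 8 survives at r2c7 ⇒ r2c7=8.
Step 22. [r5c5∈{6}] only 6 remains possible at r5c5 ⇒ r5c5=6.
Step 23. [r5c3∈{1}] only 1 remains possible at r5c3, so r5c3=1.
Step 24. [r9c5∈{2}] nothing but 2 survives at r9c5, so r9c5=2.
Step 25. [r5c6∈{4}] only 4 remains possible at r5c6, so r5c6=4.
Step 26. [r6c8∈{7}] r6c8's peers cover all but 7 ⇒ r6c8=7.
Step 27. [r7c7∈{4}] only 4 remains possible at r7c7 ⇒ r7c7=4.
Step 28. [r2c3∈{2}] r2c3 has the single candidate 2. So r2c3=2.
Step 29. [r2c4∈{5}] only 5 remains possible at r2c4. So r2c4=5.
Step 30. [r5c7∈{5}] r5c7 has the single candidate 5, so r5c7=5.
Step 31. [r8c7∈{2}] nothing but 2 survives at r8c7. So r8c7=2.
Step 32. [r5c2∈{3}] only 3 remains possible at r5c2, so r5c2=3.
Step 33. [r6c4∈{2}] r6c4's peers cover all but 2 ⇒ r6c4=2.
Step 34. [r6c1∈{6}] nothing but 6 survives at r6c1. So r6c1=6.
Step 35. [r1c8∈{4}] only 4 remains possible at r1c8, so r1c8=4.
Step 36. [r4c7∈{9}] r4c7's peers cover all but 9. So r4c7=9.
Step 37. [r3c7∈{7}] r3c7 is down to just 7. So r3c7=7.

Answer: 1 9 3 8 7 2 6 4 5 / 4 7 2 5 3 6 8 1 9 / 8 6 5 9 4 1 7 2 3 / 2 8 7 3 1 5 9 6 4 / 9 3 1 7 6 4 5 8 2 / 6 5 4 2 8 9 3 7 1 / 3 2 6 1 9 8 4 5 7 / 7 1 8 4 5 3 2 9 6 / 5 4 9 6 2 7 1 3 8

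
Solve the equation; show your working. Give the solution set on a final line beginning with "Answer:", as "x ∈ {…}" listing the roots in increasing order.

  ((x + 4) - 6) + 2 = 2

Step 1. [((x + 4) - 6) + 2 = 2] the outer +2 inverts by subtracting 2. So sub: (x + 4) - 6 = 0.
Step 2. [(x + 4) - 6 = 0] the outer -6 inverts by adding 6 ⇒ sub: x + 4 = 6.
Step 3. [x + 4 = 6] 4 comes off first (subtract 4), so sub: x = 2.

Answer: x ∈ {2}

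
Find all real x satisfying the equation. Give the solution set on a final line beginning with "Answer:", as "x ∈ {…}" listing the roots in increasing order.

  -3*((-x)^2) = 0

Step 1. [-3*((-x)^2) = 0] leading coefficient -3: divide by -3 ⇒ div: (-x)^2 = 0.
Step 2. [(-x)^2 = 0] LHS squared, RHS 0 ≥ 0: apply √ (±), so sqrt: -x = 0.
Step 3. [-x = 0] leading − — multiply by −1, so neg: x = 0.

Answer: x ∈ {0}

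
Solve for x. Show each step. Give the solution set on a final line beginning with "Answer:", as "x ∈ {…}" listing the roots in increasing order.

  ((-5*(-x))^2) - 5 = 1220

Step 1. [((-5*(-x))^2) - 5 = 1220] add 5: x sits inside (… - 5), so sub: (-5*(-x))^2 = 1225.
Step 2. [(-5*(-x))^2 = 1225] √ both sides: 1225 ≥ 0 gives two branches, so sqrt: -5*(-x) = 35 or -35.
Step 3. [-5*(-x) = 35 or -35] leading coefficient -5: divide by -5. So div: -x = -7 or 7.
Step 4. [-x = -7 or 7] leading − — multiply by −1. So neg: x = 7 or -7.

Answer: x ∈ {-7, 7}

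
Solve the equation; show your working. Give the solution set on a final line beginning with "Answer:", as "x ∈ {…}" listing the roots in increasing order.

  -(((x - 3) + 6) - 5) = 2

Step 1. [-(((x - 3) + 6) - 5) = 2] LHS negated; negate both sides, so neg: ((x - 3) + 6) - 5 = -2.
Step 2. [((x - 3) + 6) - 5 = -2] add 5: x sits inside (… - 5) ⇒ sub: (x - 3) + 6 = 3.
Step 3. [(x - 3) + 6 = 3] +6 is outermost — subtract 6 both sides ⇒ sub: x - 3 = -3.
Step 4. [x - 3 = -3] peel the -3: add 3 from each side, so sub: x = 0.

Answer: x ∈ {0}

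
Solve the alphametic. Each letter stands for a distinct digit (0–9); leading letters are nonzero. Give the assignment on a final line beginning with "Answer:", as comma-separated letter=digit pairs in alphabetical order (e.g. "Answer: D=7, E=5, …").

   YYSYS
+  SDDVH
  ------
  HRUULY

Step 1. [col 1: S + H ≡ Y (mod 10)] column 1 (S + H ≡ Y (mod 10), carry-in 0) doesn't pin S yet; pick S=6 and continue ⇒ S=6.
Step 2. [col 1: S + H ≡ Y (mod 10)] Y=7 is one option consistent with column 1 (S + H ≡ Y (mod 10), carry-in 0) — take it ⇒ Y=7.
Step 3. [col 1: S + H ≡ Y (mod 10)] in column 1 we have S+H≡Y with carry-in 0; given S=6, Y=7 and digits 6,7 already taken and all letters distinct, that pins H to 1. So H=1.
Step 4. [col 2: Y + V ≡ L (mod 10)] no forcing yet in column 2 (carry-in 0); L=5 is free and consistent — try it, so L=5.
Step 5. [col 2: Y + V ≡ L (mod 10)] in column 2 we have Y+V≡L with carry-in 0; given Y=7, L=5 and digits 1,5,6,7 already taken and all letters distinct, that pins V to 8. So V=8.
Step 6. [col 3: S + D ≡ U (mod 10)] no forcing yet in column 3 (carry-in 1); D=2 is free and consistent — try it ⇒ D=2.
Step 7. [col 3: S + D ≡ U (mod 10)] in column 3 we have S+D≡U with carry-in 1; given S=6, D=2 and digits 1,2,5,6,7,8 already taken and all letters distinct, that pins U to 9, so U=9.
Step 8. [col 5: Y + S ≡ R (mod 10)] from column 5 (Y=7, S=6, carry-in 0, digits 1,2,5,6,7,8,9 already taken and all letters distinct): R must equal 3, so R=3.

Answer: D=2, H=1, L=5, R=3, S=6, U=9, V=8, Y=7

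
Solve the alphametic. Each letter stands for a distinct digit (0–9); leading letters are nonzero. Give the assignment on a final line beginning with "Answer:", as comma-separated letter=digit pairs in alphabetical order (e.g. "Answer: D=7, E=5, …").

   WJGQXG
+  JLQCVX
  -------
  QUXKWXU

Step 1. [col 1: G + X ≡ U (mod 10)] no forcing yet in column 1 (carry-in 0); X=7 is free and consistent — try it ⇒ X=7.
Step 2. [col 1: G + X ≡ U (mod 10)] column 1 (G + X ≡ U (mod 10), carry-in 0) doesn't pin G yet; pick G=3 and continue, so G=3.
Step 3. [col 1: G + X ≡ U (mod 10)] in column 1 we have G+X≡U with carry-in 0; given G=3, X=7 and digits 3,7 already taken and all letters distinct, that pins U to 0 ⇒ U=0.
Step 4. [Q] Q is the leading digit of a 7-digit sum of two 6-digit numbers; the final carry is exactly 1, so Q=1.
Step 5. [col 2: X + V ≡ X (mod 10)] column 2: given X=7, carry-in 1, and digits 0,1,3,7 already taken and all letters distinct, X+V≡X (mod 10) forces V=9, so V=9.
Step 6. [col 3: Q + C ≡ W (mod 10)] C=6 is one option consistent with column 3 (Q + C ≡ W (mod 10), carry-in 1) — take it ⇒ C=6.
Step 7. [col 3: Q + C ≡ W (mod 10)] from column 3 (Q=1, C=6, carry-in 1, digits 0,1,3,6,7,9 already taken and all letters distinct): W must equal 8 ⇒ W=8.
Step 8. [col 4: G + Q ≡ K (mod 10)] from column 4 (G=3, Q=1, carry-in 0, digits 0,1,3,6,7,8,9 already taken and all letters distinct): K must equal 4, so K=4.
Step 9. [col 5: J + L ≡ X (mod 10)] J=2 is one option consistent with column 5 (J + L ≡ X (mod 10), carry-in 0) — take it ⇒ J=2.
Step 10. [col 5: J + L ≡ X (mod 10)] column 5 reads J+L+carry(0)=X with J=2, X=7; with digits 0,1,2,3,4,6,7,8,9 already taken and all letters distinct, the only value for L is 5, so L=5.

Answer: C=6, G=3, J=2, K=4, L=5, Q=1, U=0, V=9, W=8, X=7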